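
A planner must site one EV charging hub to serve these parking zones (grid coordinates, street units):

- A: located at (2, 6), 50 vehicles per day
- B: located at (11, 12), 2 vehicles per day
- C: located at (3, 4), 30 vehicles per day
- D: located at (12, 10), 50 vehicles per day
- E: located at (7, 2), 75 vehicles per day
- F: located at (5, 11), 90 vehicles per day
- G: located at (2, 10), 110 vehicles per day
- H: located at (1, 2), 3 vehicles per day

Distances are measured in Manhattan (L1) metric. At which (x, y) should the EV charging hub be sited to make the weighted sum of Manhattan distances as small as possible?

(5, 10)

Manhattan distance separates: Σwᵢ(|x−xᵢ|+|y−yᵢ|) = Σwᵢ|x−xᵢ| + Σwᵢ|y−yᵢ|, so x and y are optimised independently as 1-D weighted medians.
Total weight W = 410; half = 205.
x-coordinate, sorted with cumulative weight:
  x=1 (H, w=3) cum 3
  x=2 (A, w=50) cum 53
  x=2 (G, w=110) cum 163
  x=3 (C, w=30) cum 193
  x=5 (F, w=90) cum 283  ← median
  x=7 (E, w=75) cum 358
  x=11 (B, w=2) cum 360
  x=12 (D, w=50) cum 410
⇒ x* = 5
y-coordinate, sorted with cumulative weight:
  y=2 (E, w=75) cum 75
  y=2 (H, w=3) cum 78
  y=4 (C, w=30) cum 108
  y=6 (A, w=50) cum 158
  y=10 (D, w=50) cum 208  ← median
  y=10 (G, w=110) cum 318
  y=11 (F, w=90) cum 408
  y=12 (B, w=2) cum 410
⇒ y* = 10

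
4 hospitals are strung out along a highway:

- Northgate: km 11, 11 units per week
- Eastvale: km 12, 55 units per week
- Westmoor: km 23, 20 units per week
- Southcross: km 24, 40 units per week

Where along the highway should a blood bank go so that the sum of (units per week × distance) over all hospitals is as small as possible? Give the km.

For a sum of weighted absolute distances on a line, the optimum is the weighted median (not the mean). Total weight W = 126; half-weight = 63.
Sort by position and accumulate weight:
  km 11 (Northgate, w=11) → cum 11
  km 12 (Eastvale, w=55) → cum 66  ≥ 63 → median here
  km 23 (Westmoor, w=20) → cum 86
  km 24 (Southcross, w=40) → cum 126
Optimal location: km 12.

x = 12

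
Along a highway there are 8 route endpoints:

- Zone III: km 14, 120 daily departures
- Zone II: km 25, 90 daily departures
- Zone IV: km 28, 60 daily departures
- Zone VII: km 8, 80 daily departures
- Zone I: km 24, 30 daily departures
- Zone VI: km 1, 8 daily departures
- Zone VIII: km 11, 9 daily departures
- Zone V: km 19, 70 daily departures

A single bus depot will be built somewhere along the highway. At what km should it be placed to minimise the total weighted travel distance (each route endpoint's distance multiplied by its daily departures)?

x = 19

For a sum of weighted absolute distances on a line, the optimum is the weighted median (not the mean). Total weight W = 467; half-weight = 233.5.
Sort by position and accumulate weight:
  km 1 (Zone VI, w=8) → cum 8
  km 8 (Zone VII, w=80) → cum 88
  km 11 (Zone VIII, w=9) → cum 97
  km 14 (Zone III, w=120) → cum 217
  km 19 (Zone V, w=70) → cum 287  ≥ 233.5 → median here
  km 24 (Zone I, w=30) → cum 317
  km 25 (Zone II, w=90) → cum 407
  km 28 (Zone IV, w=60) → cum 467
Optimal location: km 19.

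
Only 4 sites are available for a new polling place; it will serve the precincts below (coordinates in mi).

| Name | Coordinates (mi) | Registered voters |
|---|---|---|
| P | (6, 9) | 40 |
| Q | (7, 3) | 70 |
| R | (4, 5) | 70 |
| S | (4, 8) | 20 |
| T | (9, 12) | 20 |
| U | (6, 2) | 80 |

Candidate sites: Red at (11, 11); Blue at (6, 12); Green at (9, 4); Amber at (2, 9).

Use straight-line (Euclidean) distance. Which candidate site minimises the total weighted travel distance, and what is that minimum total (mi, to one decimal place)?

Green, total 1323.2 mi

Total weighted distance at each candidate:
  Red (11, 11): total = 2507.6
  Blue (6, 12): total = 2212.9
  Green (9, 4): total = 1323.2
  Amber (2, 9): total = 1861.8
Minimum is at Green with total 1323.2 mi.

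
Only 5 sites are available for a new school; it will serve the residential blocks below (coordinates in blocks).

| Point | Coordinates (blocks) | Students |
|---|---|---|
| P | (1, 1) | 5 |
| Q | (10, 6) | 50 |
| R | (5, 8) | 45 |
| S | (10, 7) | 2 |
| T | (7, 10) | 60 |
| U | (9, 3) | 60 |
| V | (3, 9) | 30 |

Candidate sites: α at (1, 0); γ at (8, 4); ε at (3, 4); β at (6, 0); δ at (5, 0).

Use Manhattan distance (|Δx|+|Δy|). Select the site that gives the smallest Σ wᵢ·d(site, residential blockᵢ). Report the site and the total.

Total weighted distance at each candidate:
  α (1, 0): total = 3277
  γ (8, 4): total = 1415
  ε (3, 4): total = 1935
  β (6, 0): total = 2337
  δ (5, 0): total = 2429
Minimum is at γ with total 1415 blocks.

γ, total 1415 blocks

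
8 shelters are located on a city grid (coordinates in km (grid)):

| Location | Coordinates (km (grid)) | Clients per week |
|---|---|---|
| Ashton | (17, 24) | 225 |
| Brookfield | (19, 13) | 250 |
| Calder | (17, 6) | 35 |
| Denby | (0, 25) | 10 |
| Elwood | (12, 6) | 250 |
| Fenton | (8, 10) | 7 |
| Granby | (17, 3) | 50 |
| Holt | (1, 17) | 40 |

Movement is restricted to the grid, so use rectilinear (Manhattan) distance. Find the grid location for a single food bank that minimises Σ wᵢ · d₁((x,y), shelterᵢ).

Manhattan distance separates: Σwᵢ(|x−xᵢ|+|y−yᵢ|) = Σwᵢ|x−xᵢ| + Σwᵢ|y−yᵢ|, so x and y are optimised independently as 1-D weighted medians.
Total weight W = 867; half = 433.5.
x-coordinate, sorted with cumulative weight:
  x=0 (Denby, w=10) cum 10
  x=1 (Holt, w=40) cum 50
  x=8 (Fenton, w=7) cum 57
  x=12 (Elwood, w=250) cum 307
  x=17 (Ashton, w=225) cum 532  ← median
  x=17 (Calder, w=35) cum 567
  x=17 (Granby, w=50) cum 617
  x=19 (Brookfield, w=250) cum 867
⇒ x* = 17
y-coordinate, sorted with cumulative weight:
  y=3 (Granby, w=50) cum 50
  y=6 (Calder, w=35) cum 85
  y=6 (Elwood, w=250) cum 335
  y=10 (Fenton, w=7) cum 342
  y=13 (Brookfield, w=250) cum 592  ← median
  y=17 (Holt, w=40) cum 632
  y=24 (Ashton, w=225) cum 857
  y=25 (Denby, w=10) cum 867
⇒ y* = 13

(17, 13)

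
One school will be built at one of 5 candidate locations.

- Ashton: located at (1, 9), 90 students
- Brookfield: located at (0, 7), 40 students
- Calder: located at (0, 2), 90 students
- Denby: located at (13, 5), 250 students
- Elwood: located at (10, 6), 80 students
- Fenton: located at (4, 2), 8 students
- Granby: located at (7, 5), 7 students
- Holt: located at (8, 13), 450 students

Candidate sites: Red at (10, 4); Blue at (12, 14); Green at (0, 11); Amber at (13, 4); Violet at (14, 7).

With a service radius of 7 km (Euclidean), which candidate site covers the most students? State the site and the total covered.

Coverage radius r = 7 km; a point is covered iff (Δx)²+(Δy)² ≤ 7² = 49.
  Red (10, 4): covers {Denby, Elwood, Fenton, Granby} → 345
  Blue (12, 14): covers {Holt} → 450
  Green (0, 11): covers {Ashton, Brookfield} → 130
  Amber (13, 4): covers {Denby, Elwood, Granby} → 337
  Violet (14, 7): covers {Denby, Elwood} → 330
Maximum coverage at Blue: 450 students.

Blue, covering 450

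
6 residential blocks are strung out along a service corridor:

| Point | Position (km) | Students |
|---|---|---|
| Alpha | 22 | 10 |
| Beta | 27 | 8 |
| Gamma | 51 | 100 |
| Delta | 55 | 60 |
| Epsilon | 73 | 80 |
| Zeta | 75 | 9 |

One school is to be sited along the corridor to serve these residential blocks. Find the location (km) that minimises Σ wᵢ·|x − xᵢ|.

For a sum of weighted absolute distances on a line, the optimum is the weighted median (not the mean). Total weight W = 267; half-weight = 133.5.
Sort by position and accumulate weight:
  km 22 (Alpha, w=10) → cum 10
  km 27 (Beta, w=8) → cum 18
  km 51 (Gamma, w=100) → cum 118
  km 55 (Delta, w=60) → cum 178  ≥ 133.5 → median here
  km 73 (Epsilon, w=80) → cum 258
  km 75 (Zeta, w=9) → cum 267
Optimal location: km 55.

x = 55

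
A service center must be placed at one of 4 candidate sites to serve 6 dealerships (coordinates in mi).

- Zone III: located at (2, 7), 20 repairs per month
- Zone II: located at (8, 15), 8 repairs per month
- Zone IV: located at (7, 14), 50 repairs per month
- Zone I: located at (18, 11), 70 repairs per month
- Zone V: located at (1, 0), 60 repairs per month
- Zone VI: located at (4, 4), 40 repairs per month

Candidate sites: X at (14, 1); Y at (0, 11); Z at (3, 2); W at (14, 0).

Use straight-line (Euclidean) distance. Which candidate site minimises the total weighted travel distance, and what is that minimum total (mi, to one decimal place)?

Z, total 2329.5 mi

Total weighted distance at each candidate:
  X (14, 1): total = 3082.3
  Y (0, 11): total = 2787.0
  Z (3, 2): total = 2329.5
  W (14, 0): total = 3219.9
Minimum is at Z with total 2329.5 mi.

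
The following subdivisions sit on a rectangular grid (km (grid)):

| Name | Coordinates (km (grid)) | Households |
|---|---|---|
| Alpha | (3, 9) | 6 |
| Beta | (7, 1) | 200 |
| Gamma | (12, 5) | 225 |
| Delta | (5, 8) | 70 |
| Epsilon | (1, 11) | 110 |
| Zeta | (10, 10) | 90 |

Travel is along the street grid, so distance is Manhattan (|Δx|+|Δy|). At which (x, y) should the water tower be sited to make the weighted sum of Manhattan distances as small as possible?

(7, 5)

Manhattan distance separates: Σwᵢ(|x−xᵢ|+|y−yᵢ|) = Σwᵢ|x−xᵢ| + Σwᵢ|y−yᵢ|, so x and y are optimised independently as 1-D weighted medians.
Total weight W = 701; half = 350.5.
x-coordinate, sorted with cumulative weight:
  x=1 (Epsilon, w=110) cum 110
  x=3 (Alpha, w=6) cum 116
  x=5 (Delta, w=70) cum 186
  x=7 (Beta, w=200) cum 386  ← median
  x=10 (Zeta, w=90) cum 476
  x=12 (Gamma, w=225) cum 701
⇒ x* = 7
y-coordinate, sorted with cumulative weight:
  y=1 (Beta, w=200) cum 200
  y=5 (Gamma, w=225) cum 425  ← median
  y=8 (Delta, w=70) cum 495
  y=9 (Alpha, w=6) cum 501
  y=10 (Zeta, w=90) cum 591
  y=11 (Epsilon, w=110) cum 701
⇒ y* = 5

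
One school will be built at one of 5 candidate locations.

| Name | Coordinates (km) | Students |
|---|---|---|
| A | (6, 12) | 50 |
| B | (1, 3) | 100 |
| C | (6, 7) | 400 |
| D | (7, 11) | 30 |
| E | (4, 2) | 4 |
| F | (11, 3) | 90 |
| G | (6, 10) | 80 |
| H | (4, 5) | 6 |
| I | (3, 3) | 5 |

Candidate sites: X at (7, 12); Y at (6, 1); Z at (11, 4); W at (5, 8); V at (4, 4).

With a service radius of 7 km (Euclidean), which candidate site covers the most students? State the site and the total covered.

W, covering 675

Coverage radius r = 7 km; a point is covered iff (Δx)²+(Δy)² ≤ 7² = 49.
  X (7, 12): covers {A, C, D, G} → 560
  Y (6, 1): covers {B, C, E, F, H, I} → 605
  Z (11, 4): covers {C, F} → 490
  W (5, 8): covers {A, B, C, D, E, G, H, I} → 675
  V (4, 4): covers {B, C, E, G, H, I} → 595
Maximum coverage at W: 675 students.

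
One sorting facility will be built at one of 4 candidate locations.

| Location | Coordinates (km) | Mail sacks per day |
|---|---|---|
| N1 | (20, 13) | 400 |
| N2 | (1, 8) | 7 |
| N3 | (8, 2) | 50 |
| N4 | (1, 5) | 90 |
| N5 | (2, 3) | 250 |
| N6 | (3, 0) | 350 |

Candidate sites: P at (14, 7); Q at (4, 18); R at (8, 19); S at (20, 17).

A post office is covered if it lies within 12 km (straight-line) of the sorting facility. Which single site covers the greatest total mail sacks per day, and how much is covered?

Coverage radius r = 12 km; a point is covered iff (Δx)²+(Δy)² ≤ 12² = 144.
  P (14, 7): covers {N1, N3} → 450
  Q (4, 18): covers {N2} → 7
  R (8, 19): covers {none} → 0
  S (20, 17): covers {N1} → 400
Maximum coverage at P: 450 mail sacks per day.

P, covering 450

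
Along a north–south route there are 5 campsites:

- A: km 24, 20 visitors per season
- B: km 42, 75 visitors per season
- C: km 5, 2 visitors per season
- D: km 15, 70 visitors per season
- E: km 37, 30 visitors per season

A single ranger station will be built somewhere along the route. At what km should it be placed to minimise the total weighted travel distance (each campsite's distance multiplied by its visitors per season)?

x = 37

For a sum of weighted absolute distances on a line, the optimum is the weighted median (not the mean). Total weight W = 197; half-weight = 98.5.
Sort by position and accumulate weight:
  km 5 (C, w=2) → cum 2
  km 15 (D, w=70) → cum 72
  km 24 (A, w=20) → cum 92
  km 37 (E, w=30) → cum 122  ≥ 98.5 → median here
  km 42 (B, w=75) → cum 197
Optimal location: km 37.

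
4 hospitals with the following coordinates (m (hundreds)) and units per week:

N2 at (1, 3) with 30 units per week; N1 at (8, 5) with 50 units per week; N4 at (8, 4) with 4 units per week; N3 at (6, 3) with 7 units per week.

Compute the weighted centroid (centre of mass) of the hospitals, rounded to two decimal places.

The minimiser of Σwᵢ‖p−pᵢ‖² is the weighted centroid p* = (Σwᵢpᵢ)/(Σwᵢ).
Σwᵢ = 91.
Σwᵢxᵢ = 30·1 + 50·8 + 4·8 + 7·6 = 504.
Σwᵢyᵢ = 30·3 + 50·5 + 4·4 + 7·3 = 377.
x* = 504/91 = 5.54, y* = 377/91 = 4.14.

(5.54, 4.14)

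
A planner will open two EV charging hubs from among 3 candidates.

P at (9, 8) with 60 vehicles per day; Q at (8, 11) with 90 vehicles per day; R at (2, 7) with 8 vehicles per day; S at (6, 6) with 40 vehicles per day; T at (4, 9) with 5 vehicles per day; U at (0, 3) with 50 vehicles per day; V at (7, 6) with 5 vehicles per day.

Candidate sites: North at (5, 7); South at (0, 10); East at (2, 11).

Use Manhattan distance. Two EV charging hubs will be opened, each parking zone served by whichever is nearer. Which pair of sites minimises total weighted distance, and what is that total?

{North, South}, total 1414

Evaluate every pair (each demand assigned to the nearer of the two):
  {North, South}: total = 1414
  {North, East}: total = 1424
  {South, East}: total = 1952
Best pair: {North, South} with total 1414.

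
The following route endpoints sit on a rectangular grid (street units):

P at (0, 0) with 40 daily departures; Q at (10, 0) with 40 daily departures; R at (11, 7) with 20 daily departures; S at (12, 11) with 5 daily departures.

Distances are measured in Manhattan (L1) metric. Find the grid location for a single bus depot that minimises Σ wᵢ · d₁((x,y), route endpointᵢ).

Manhattan distance separates: Σwᵢ(|x−xᵢ|+|y−yᵢ|) = Σwᵢ|x−xᵢ| + Σwᵢ|y−yᵢ|, so x and y are optimised independently as 1-D weighted medians.
Total weight W = 105; half = 52.5.
x-coordinate, sorted with cumulative weight:
  x=0 (P, w=40) cum 40
  x=10 (Q, w=40) cum 80  ← median
  x=11 (R, w=20) cum 100
  x=12 (S, w=5) cum 105
⇒ x* = 10
y-coordinate, sorted with cumulative weight:
  y=0 (P, w=40) cum 40
  y=0 (Q, w=40) cum 80  ← median
  y=7 (R, w=20) cum 100
  y=11 (S, w=5) cum 105
⇒ y* = 0

(10, 0)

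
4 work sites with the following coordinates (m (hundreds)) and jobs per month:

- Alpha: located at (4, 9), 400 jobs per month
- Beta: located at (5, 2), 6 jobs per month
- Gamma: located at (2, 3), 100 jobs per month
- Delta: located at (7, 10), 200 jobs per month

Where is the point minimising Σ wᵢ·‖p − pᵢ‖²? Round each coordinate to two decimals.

(4.58, 8.37)

The minimiser of Σwᵢ‖p−pᵢ‖² is the weighted centroid p* = (Σwᵢpᵢ)/(Σwᵢ).
Σwᵢ = 706.
Σwᵢxᵢ = 400·4 + 6·5 + 100·2 + 200·7 = 3230.
Σwᵢyᵢ = 400·9 + 6·2 + 100·3 + 200·10 = 5912.
x* = 3230/706 = 4.58, y* = 5912/706 = 8.37.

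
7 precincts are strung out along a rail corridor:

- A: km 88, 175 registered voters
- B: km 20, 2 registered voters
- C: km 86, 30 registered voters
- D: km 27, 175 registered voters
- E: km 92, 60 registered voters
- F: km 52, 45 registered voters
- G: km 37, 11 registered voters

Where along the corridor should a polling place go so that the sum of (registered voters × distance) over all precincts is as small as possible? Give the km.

For a sum of weighted absolute distances on a line, the optimum is the weighted median (not the mean). Total weight W = 498; half-weight = 249.
Sort by position and accumulate weight:
  km 20 (B, w=2) → cum 2
  km 27 (D, w=175) → cum 177
  km 37 (G, w=11) → cum 188
  km 52 (F, w=45) → cum 233
  km 86 (C, w=30) → cum 263  ≥ 249 → median here
  km 88 (A, w=175) → cum 438
  km 92 (E, w=60) → cum 498
Optimal location: km 86.

x = 86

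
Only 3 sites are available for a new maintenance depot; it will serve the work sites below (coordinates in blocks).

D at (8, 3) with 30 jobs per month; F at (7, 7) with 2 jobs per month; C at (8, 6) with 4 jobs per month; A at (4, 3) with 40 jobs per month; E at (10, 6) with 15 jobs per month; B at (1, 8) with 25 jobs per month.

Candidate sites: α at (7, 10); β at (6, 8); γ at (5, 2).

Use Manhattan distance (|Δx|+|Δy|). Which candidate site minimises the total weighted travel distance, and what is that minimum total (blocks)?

γ, total 627 blocks

Total weighted distance at each candidate:
  α (7, 10): total = 971
  β (6, 8): total = 725
  γ (5, 2): total = 627
Minimum is at γ with total 627 blocks.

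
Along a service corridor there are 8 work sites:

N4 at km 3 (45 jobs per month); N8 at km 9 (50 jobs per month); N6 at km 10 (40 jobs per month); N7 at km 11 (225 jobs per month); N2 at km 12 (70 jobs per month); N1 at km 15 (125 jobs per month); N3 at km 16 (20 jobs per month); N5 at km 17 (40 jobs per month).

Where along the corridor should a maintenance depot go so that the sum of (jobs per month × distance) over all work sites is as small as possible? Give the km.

x = 11

For a sum of weighted absolute distances on a line, the optimum is the weighted median (not the mean). Total weight W = 615; half-weight = 307.5.
Sort by position and accumulate weight:
  km 3 (N4, w=45) → cum 45
  km 9 (N8, w=50) → cum 95
  km 10 (N6, w=40) → cum 135
  km 11 (N7, w=225) → cum 360  ≥ 307.5 → median here
  km 12 (N2, w=70) → cum 430
  km 15 (N1, w=125) → cum 555
  km 16 (N3, w=20) → cum 575
  km 17 (N5, w=40) → cum 615
Optimal location: km 11.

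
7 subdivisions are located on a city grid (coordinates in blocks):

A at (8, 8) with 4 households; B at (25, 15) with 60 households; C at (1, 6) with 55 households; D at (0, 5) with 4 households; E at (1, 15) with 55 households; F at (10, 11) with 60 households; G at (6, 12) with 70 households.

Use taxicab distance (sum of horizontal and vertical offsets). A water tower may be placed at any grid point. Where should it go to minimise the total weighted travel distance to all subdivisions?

(6, 12)

Manhattan distance separates: Σwᵢ(|x−xᵢ|+|y−yᵢ|) = Σwᵢ|x−xᵢ| + Σwᵢ|y−yᵢ|, so x and y are optimised independently as 1-D weighted medians.
Total weight W = 308; half = 154.
x-coordinate, sorted with cumulative weight:
  x=0 (D, w=4) cum 4
  x=1 (C, w=55) cum 59
  x=1 (E, w=55) cum 114
  x=6 (G, w=70) cum 184  ← median
  x=8 (A, w=4) cum 188
  x=10 (F, w=60) cum 248
  x=25 (B, w=60) cum 308
⇒ x* = 6
y-coordinate, sorted with cumulative weight:
  y=5 (D, w=4) cum 4
  y=6 (C, w=55) cum 59
  y=8 (A, w=4) cum 63
  y=11 (F, w=60) cum 123
  y=12 (G, w=70) cum 193  ← median
  y=15 (B, w=60) cum 253
  y=15 (E, w=55) cum 308
⇒ y* = 12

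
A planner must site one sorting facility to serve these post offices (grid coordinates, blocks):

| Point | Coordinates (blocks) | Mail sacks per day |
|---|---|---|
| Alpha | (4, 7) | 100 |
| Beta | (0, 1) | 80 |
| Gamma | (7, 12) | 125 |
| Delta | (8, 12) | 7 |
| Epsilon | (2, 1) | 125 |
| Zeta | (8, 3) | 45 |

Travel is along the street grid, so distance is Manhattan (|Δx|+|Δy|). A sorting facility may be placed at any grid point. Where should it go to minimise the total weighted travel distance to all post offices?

(4, 3)

Manhattan distance separates: Σwᵢ(|x−xᵢ|+|y−yᵢ|) = Σwᵢ|x−xᵢ| + Σwᵢ|y−yᵢ|, so x and y are optimised independently as 1-D weighted medians.
Total weight W = 482; half = 241.
x-coordinate, sorted with cumulative weight:
  x=0 (Beta, w=80) cum 80
  x=2 (Epsilon, w=125) cum 205
  x=4 (Alpha, w=100) cum 305  ← median
  x=7 (Gamma, w=125) cum 430
  x=8 (Delta, w=7) cum 437
  x=8 (Zeta, w=45) cum 482
⇒ x* = 4
y-coordinate, sorted with cumulative weight:
  y=1 (Beta, w=80) cum 80
  y=1 (Epsilon, w=125) cum 205
  y=3 (Zeta, w=45) cum 250  ← median
  y=7 (Alpha, w=100) cum 350
  y=12 (Gamma, w=125) cum 475
  y=12 (Delta, w=7) cum 482
⇒ y* = 3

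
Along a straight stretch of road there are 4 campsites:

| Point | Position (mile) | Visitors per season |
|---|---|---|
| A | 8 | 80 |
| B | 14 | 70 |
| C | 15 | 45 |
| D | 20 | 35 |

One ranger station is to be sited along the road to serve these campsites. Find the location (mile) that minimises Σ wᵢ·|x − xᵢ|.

x = 14

For a sum of weighted absolute distances on a line, the optimum is the weighted median (not the mean). Total weight W = 230; half-weight = 115.
Sort by position and accumulate weight:
  mile 8 (A, w=80) → cum 80
  mile 14 (B, w=70) → cum 150  ≥ 115 → median here
  mile 15 (C, w=45) → cum 195
  mile 20 (D, w=35) → cum 230
Optimal location: mile 14.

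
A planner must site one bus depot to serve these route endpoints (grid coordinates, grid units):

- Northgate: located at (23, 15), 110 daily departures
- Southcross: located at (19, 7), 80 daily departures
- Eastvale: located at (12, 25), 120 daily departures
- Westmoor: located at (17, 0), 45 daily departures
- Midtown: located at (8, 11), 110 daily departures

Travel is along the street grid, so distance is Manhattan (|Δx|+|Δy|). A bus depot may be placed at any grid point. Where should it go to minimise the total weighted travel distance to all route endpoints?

Manhattan distance separates: Σwᵢ(|x−xᵢ|+|y−yᵢ|) = Σwᵢ|x−xᵢ| + Σwᵢ|y−yᵢ|, so x and y are optimised independently as 1-D weighted medians.
Total weight W = 465; half = 232.5.
x-coordinate, sorted with cumulative weight:
  x=8 (Midtown, w=110) cum 110
  x=12 (Eastvale, w=120) cum 230
  x=17 (Westmoor, w=45) cum 275  ← median
  x=19 (Southcross, w=80) cum 355
  x=23 (Northgate, w=110) cum 465
⇒ x* = 17
y-coordinate, sorted with cumulative weight:
  y=0 (Westmoor, w=45) cum 45
  y=7 (Southcross, w=80) cum 125
  y=11 (Midtown, w=110) cum 235  ← median
  y=15 (Northgate, w=110) cum 345
  y=25 (Eastvale, w=120) cum 465
⇒ y* = 11

(17, 11)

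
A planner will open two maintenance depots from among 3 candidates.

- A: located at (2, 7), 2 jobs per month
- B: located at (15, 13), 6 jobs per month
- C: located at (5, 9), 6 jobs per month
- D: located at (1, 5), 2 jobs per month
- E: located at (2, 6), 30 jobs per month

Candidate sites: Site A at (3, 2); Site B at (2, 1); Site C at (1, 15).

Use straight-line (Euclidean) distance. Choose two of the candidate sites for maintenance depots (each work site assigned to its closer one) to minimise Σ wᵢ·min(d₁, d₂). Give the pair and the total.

{Site A, Site C}, total 269.2

Evaluate every pair (each demand assigned to the nearer of the two):
  {Site A, Site C}: total = 269.2
  {Site A, Site B}: total = 282.5
  {Site B, Site C}: total = 298.4
Best pair: {Site A, Site C} with total 269.2.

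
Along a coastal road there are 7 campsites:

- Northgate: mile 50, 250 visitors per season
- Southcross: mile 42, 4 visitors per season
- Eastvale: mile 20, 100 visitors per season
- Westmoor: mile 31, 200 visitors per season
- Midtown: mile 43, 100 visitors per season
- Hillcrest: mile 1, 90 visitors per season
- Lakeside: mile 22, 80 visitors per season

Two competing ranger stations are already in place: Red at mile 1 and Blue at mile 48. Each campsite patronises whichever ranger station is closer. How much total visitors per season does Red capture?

270

The indifferent point is the midpoint (1+48)/2 = 24.5; campsites left of it (closer to Red at 1) go to Red, those right go to Blue.
  Hillcrest at 1 (w=90) → Red
  Eastvale at 20 (w=100) → Red
  Lakeside at 22 (w=80) → Red
  Westmoor at 31 (w=200) → Blue
  Southcross at 42 (w=4) → Blue
  Midtown at 43 (w=100) → Blue
  Northgate at 50 (w=250) → Blue
Red captures 270; Blue captures 554.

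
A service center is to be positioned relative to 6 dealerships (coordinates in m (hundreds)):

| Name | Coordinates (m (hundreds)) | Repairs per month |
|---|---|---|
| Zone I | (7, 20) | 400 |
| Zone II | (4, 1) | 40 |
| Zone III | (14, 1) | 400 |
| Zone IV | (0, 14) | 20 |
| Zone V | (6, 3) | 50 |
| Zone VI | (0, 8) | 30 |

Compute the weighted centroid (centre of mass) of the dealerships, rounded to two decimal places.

(9.43, 9.69)

The minimiser of Σwᵢ‖p−pᵢ‖² is the weighted centroid p* = (Σwᵢpᵢ)/(Σwᵢ).
Σwᵢ = 940.
Σwᵢxᵢ = 400·7 + 40·4 + 400·14 + 20·0 + 50·6 + 30·0 = 8860.
Σwᵢyᵢ = 400·20 + 40·1 + 400·1 + 20·14 + 50·3 + 30·8 = 9110.
x* = 8860/940 = 9.43, y* = 9110/940 = 9.69.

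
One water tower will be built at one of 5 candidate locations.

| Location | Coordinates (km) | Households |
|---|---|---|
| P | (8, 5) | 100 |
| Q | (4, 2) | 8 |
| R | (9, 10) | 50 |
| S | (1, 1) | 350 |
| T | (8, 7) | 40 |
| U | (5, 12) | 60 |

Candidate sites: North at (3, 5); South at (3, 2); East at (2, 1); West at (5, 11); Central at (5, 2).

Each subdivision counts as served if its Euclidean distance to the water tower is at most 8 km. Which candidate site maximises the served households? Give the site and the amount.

North, covering 608

Coverage radius r = 8 km; a point is covered iff (Δx)²+(Δy)² ≤ 8² = 64.
  North (3, 5): covers {P, Q, R, S, T, U} → 608
  South (3, 2): covers {P, Q, S, T} → 498
  East (2, 1): covers {P, Q, S} → 458
  West (5, 11): covers {P, R, T, U} → 250
  Central (5, 2): covers {P, Q, S, T} → 498
Maximum coverage at North: 608 households.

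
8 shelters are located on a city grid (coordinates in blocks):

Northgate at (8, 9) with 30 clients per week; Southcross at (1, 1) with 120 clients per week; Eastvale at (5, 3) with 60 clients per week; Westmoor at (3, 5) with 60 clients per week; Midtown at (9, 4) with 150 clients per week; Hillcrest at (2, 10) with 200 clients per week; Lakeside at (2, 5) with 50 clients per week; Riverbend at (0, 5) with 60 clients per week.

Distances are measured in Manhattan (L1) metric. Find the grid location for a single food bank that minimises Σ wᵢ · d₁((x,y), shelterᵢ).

Manhattan distance separates: Σwᵢ(|x−xᵢ|+|y−yᵢ|) = Σwᵢ|x−xᵢ| + Σwᵢ|y−yᵢ|, so x and y are optimised independently as 1-D weighted medians.
Total weight W = 730; half = 365.
x-coordinate, sorted with cumulative weight:
  x=0 (Riverbend, w=60) cum 60
  x=1 (Southcross, w=120) cum 180
  x=2 (Hillcrest, w=200) cum 380  ← median
  x=2 (Lakeside, w=50) cum 430
  x=3 (Westmoor, w=60) cum 490
  x=5 (Eastvale, w=60) cum 550
  x=8 (Northgate, w=30) cum 580
  x=9 (Midtown, w=150) cum 730
⇒ x* = 2
y-coordinate, sorted with cumulative weight:
  y=1 (Southcross, w=120) cum 120
  y=3 (Eastvale, w=60) cum 180
  y=4 (Midtown, w=150) cum 330
  y=5 (Westmoor, w=60) cum 390  ← median
  y=5 (Lakeside, w=50) cum 440
  y=5 (Riverbend, w=60) cum 500
  y=9 (Northgate, w=30) cum 530
  y=10 (Hillcrest, w=200) cum 730
⇒ y* = 5

(2, 5)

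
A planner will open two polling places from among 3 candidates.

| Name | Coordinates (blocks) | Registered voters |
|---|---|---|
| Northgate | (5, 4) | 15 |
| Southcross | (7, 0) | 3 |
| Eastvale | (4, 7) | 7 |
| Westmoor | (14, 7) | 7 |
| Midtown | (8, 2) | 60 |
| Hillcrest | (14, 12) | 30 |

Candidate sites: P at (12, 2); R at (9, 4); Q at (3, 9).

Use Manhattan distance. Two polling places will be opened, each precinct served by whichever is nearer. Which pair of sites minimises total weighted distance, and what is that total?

{P, R}, total 723

Evaluate every pair (each demand assigned to the nearer of the two):
  {P, R}: total = 723
  {R, Q}: total = 725
  {P, Q}: total = 796
Best pair: {P, R} with total 723.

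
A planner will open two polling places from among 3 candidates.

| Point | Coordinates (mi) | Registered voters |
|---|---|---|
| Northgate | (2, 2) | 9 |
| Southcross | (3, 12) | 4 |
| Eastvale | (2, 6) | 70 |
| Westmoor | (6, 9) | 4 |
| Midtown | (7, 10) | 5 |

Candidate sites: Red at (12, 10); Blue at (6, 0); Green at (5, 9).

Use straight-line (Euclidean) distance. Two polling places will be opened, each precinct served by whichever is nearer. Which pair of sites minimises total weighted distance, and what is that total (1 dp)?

Evaluate every pair (each demand assigned to the nearer of the two):
  {Blue, Green}: total = 366.8
  {Red, Green}: total = 395.1
  {Red, Blue}: total = 631.2
Best pair: {Blue, Green} with total 366.8.

{Blue, Green}, total 366.8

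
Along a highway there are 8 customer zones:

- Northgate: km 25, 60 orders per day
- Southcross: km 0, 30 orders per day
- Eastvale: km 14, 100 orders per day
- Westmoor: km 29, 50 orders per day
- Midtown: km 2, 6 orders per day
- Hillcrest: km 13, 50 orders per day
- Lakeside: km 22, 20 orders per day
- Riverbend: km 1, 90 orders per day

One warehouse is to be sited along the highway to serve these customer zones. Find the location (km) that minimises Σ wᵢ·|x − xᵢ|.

x = 14

For a sum of weighted absolute distances on a line, the optimum is the weighted median (not the mean). Total weight W = 406; half-weight = 203.
Sort by position and accumulate weight:
  km 0 (Southcross, w=30) → cum 30
  km 1 (Riverbend, w=90) → cum 120
  km 2 (Midtown, w=6) → cum 126
  km 13 (Hillcrest, w=50) → cum 176
  km 14 (Eastvale, w=100) → cum 276  ≥ 203 → median here
  km 22 (Lakeside, w=20) → cum 296
  km 25 (Northgate, w=60) → cum 356
  km 29 (Westmoor, w=50) → cum 406
Optimal location: km 14.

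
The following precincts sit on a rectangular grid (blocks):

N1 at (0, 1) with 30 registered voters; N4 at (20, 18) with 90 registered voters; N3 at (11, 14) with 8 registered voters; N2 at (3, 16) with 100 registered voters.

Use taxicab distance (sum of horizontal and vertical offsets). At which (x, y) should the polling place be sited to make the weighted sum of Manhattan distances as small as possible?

Manhattan distance separates: Σwᵢ(|x−xᵢ|+|y−yᵢ|) = Σwᵢ|x−xᵢ| + Σwᵢ|y−yᵢ|, so x and y are optimised independently as 1-D weighted medians.
Total weight W = 228; half = 114.
x-coordinate, sorted with cumulative weight:
  x=0 (N1, w=30) cum 30
  x=3 (N2, w=100) cum 130  ← median
  x=11 (N3, w=8) cum 138
  x=20 (N4, w=90) cum 228
⇒ x* = 3
y-coordinate, sorted with cumulative weight:
  y=1 (N1, w=30) cum 30
  y=14 (N3, w=8) cum 38
  y=16 (N2, w=100) cum 138  ← median
  y=18 (N4, w=90) cum 228
⇒ y* = 16

(3, 16)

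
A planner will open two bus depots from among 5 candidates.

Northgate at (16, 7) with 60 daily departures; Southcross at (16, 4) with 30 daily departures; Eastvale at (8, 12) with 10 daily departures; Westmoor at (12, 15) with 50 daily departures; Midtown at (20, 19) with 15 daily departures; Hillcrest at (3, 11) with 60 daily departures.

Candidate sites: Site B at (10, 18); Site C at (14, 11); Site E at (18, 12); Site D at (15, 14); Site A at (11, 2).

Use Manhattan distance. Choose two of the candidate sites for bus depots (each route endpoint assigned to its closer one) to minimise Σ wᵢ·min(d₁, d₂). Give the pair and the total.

Evaluate every pair (each demand assigned to the nearer of the two):
  {Site C, Site D}: total = 1710
  {Site B, Site C}: total = 1775
  {Site C, Site E}: total = 1795
  {Site C, Site A}: total = 1810
  {Site B, Site E}: total = 2025
  {Site D, Site A}: total = 2030
  {Site E, Site D}: total = 2045
  {Site B, Site D}: total = 2080
  {Site B, Site A}: total = 2145
  {Site E, Site A}: total = 2275
Best pair: {Site C, Site D} with total 1710.

{Site C, Site D}, total 1710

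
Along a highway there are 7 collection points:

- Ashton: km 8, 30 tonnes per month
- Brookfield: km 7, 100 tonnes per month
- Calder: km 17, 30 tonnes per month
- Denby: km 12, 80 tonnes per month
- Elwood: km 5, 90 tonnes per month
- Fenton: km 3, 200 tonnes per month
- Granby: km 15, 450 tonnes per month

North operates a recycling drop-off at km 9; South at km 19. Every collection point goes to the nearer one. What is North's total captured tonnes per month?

The indifferent point is the midpoint (9+19)/2 = 14; collection points left of it (closer to North at 9) go to North, those right go to South.
  Fenton at 3 (w=200) → North
  Elwood at 5 (w=90) → North
  Brookfield at 7 (w=100) → North
  Ashton at 8 (w=30) → North
  Denby at 12 (w=80) → North
  Granby at 15 (w=450) → South
  Calder at 17 (w=30) → South
North captures 500; South captures 480.

500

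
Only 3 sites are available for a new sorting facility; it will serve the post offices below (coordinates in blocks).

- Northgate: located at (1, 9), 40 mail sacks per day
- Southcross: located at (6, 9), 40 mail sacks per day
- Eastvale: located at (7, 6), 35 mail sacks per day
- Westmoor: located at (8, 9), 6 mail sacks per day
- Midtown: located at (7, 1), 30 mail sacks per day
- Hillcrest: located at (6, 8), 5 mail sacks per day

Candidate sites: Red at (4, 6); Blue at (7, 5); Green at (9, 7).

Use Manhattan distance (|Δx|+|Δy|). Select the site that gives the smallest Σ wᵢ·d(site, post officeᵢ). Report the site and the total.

Blue, total 805 blocks

Total weighted distance at each candidate:
  Red (4, 6): total = 847
  Blue (7, 5): total = 805
  Green (9, 7): total = 983
Minimum is at Blue with total 805 blocks.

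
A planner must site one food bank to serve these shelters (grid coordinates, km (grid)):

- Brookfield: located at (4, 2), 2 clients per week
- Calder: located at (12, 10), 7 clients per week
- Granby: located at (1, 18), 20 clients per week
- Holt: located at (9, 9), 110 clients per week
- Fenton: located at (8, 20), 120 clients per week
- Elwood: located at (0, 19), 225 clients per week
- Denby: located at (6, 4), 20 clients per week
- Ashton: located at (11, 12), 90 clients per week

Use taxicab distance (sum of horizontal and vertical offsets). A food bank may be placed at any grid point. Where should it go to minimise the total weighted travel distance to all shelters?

Manhattan distance separates: Σwᵢ(|x−xᵢ|+|y−yᵢ|) = Σwᵢ|x−xᵢ| + Σwᵢ|y−yᵢ|, so x and y are optimised independently as 1-D weighted medians.
Total weight W = 594; half = 297.
x-coordinate, sorted with cumulative weight:
  x=0 (Elwood, w=225) cum 225
  x=1 (Granby, w=20) cum 245
  x=4 (Brookfield, w=2) cum 247
  x=6 (Denby, w=20) cum 267
  x=8 (Fenton, w=120) cum 387  ← median
  x=9 (Holt, w=110) cum 497
  x=11 (Ashton, w=90) cum 587
  x=12 (Calder, w=7) cum 594
⇒ x* = 8
y-coordinate, sorted with cumulative weight:
  y=2 (Brookfield, w=2) cum 2
  y=4 (Denby, w=20) cum 22
  y=9 (Holt, w=110) cum 132
  y=10 (Calder, w=7) cum 139
  y=12 (Ashton, w=90) cum 229
  y=18 (Granby, w=20) cum 249
  y=19 (Elwood, w=225) cum 474  ← median
  y=20 (Fenton, w=120) cum 594
⇒ y* = 19

(8, 19)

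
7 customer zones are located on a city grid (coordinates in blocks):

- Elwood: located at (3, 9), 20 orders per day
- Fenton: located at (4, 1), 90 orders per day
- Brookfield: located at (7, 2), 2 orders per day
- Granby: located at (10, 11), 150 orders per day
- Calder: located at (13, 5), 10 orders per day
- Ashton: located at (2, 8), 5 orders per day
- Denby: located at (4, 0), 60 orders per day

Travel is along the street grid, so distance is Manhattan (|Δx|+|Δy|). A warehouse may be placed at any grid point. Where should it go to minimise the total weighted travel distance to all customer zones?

(4, 9)

Manhattan distance separates: Σwᵢ(|x−xᵢ|+|y−yᵢ|) = Σwᵢ|x−xᵢ| + Σwᵢ|y−yᵢ|, so x and y are optimised independently as 1-D weighted medians.
Total weight W = 337; half = 168.5.
x-coordinate, sorted with cumulative weight:
  x=2 (Ashton, w=5) cum 5
  x=3 (Elwood, w=20) cum 25
  x=4 (Fenton, w=90) cum 115
  x=4 (Denby, w=60) cum 175  ← median
  x=7 (Brookfield, w=2) cum 177
  x=10 (Granby, w=150) cum 327
  x=13 (Calder, w=10) cum 337
⇒ x* = 4
y-coordinate, sorted with cumulative weight:
  y=0 (Denby, w=60) cum 60
  y=1 (Fenton, w=90) cum 150
  y=2 (Brookfield, w=2) cum 152
  y=5 (Calder, w=10) cum 162
  y=8 (Ashton, w=5) cum 167
  y=9 (Elwood, w=20) cum 187  ← median
  y=11 (Granby, w=150) cum 337
⇒ y* = 9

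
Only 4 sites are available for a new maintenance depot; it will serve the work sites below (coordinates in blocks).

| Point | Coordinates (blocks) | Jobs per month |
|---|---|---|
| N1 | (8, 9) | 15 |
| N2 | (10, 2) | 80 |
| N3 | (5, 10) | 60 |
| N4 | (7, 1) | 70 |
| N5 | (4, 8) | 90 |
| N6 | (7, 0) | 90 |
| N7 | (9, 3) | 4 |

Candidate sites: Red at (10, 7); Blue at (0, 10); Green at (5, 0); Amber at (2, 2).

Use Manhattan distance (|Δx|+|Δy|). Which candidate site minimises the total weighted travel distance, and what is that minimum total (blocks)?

Total weighted distance at each candidate:
  Red (10, 7): total = 3120
  Blue (0, 10): total = 5129
  Green (5, 0): total = 2568
  Amber (2, 2): total = 3297
Minimum is at Green with total 2568 blocks.

Green, total 2568 blocks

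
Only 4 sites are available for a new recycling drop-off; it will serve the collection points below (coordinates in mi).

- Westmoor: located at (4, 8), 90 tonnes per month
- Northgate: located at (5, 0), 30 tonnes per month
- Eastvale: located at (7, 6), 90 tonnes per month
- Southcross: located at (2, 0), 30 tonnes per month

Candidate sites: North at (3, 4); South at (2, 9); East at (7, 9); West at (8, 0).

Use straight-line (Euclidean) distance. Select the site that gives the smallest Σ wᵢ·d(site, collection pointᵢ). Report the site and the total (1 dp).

Total weighted distance at each candidate:
  North (3, 4): total = 1031.4
  South (2, 9): total = 1280.6
  East (7, 9): total = 1140.1
  West (8, 0): total = 1622.4
Minimum is at North with total 1031.4 mi.

North, total 1031.4 mi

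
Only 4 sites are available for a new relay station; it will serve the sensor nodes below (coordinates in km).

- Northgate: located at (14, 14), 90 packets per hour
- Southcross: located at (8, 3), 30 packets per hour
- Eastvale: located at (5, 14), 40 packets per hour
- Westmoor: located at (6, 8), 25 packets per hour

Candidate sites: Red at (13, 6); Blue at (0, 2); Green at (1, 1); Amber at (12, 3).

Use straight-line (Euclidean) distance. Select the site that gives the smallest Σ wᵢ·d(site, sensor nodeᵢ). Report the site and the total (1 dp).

Total weighted distance at each candidate:
  Red (13, 6): total = 1535.1
  Blue (0, 2): total = 2633.5
  Green (1, 1): total = 2632.2
  Amber (12, 3): total = 1843.0
Minimum is at Red with total 1535.1 km.

Red, total 1535.1 km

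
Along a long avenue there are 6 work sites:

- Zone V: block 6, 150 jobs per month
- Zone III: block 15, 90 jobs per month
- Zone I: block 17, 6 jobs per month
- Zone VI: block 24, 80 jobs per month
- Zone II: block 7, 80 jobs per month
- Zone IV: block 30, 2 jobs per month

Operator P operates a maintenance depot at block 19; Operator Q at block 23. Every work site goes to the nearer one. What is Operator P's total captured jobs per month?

The indifferent point is the midpoint (19+23)/2 = 21; work sites left of it (closer to Operator P at 19) go to Operator P, those right go to Operator Q.
  Zone V at 6 (w=150) → Operator P
  Zone II at 7 (w=80) → Operator P
  Zone III at 15 (w=90) → Operator P
  Zone I at 17 (w=6) → Operator P
  Zone VI at 24 (w=80) → Operator Q
  Zone IV at 30 (w=2) → Operator Q
Operator P captures 326; Operator Q captures 82.

326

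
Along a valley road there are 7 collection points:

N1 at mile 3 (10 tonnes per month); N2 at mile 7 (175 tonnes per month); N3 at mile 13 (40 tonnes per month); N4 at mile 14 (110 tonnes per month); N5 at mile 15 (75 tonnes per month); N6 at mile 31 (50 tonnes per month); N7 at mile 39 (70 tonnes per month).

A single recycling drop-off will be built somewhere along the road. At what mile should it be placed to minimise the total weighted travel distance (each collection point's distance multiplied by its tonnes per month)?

For a sum of weighted absolute distances on a line, the optimum is the weighted median (not the mean). Total weight W = 530; half-weight = 265.
Sort by position and accumulate weight:
  mile 3 (N1, w=10) → cum 10
  mile 7 (N2, w=175) → cum 185
  mile 13 (N3, w=40) → cum 225
  mile 14 (N4, w=110) → cum 335  ≥ 265 → median here
  mile 15 (N5, w=75) → cum 410
  mile 31 (N6, w=50) → cum 460
  mile 39 (N7, w=70) → cum 530
Optimal location: mile 14.

x = 14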